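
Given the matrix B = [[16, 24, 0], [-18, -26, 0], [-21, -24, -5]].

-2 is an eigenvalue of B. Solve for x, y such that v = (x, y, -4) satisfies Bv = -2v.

We need (B + 2I)v = 0.
B + 2I = [[18, 24, 0], [-18, -24, 0], [-21, -24, -3]].
Row 1: (18)·x + (24)·y + (0)·-4 = 0
Row 2: (-18)·x + (-24)·y + (0)·-4 = 0
Row 3: (-21)·x + (-24)·y + (-3)·-4 = 0
Solving gives x = 4, y = -3.
Check: B·(4, -3, -4) = (-8, 6, 8) = -2·(4, -3, -4).

4, -3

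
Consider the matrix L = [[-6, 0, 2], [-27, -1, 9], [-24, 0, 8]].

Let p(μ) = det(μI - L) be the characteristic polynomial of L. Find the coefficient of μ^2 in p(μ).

The coefficient of μ^2 of det(μI - L) is −trace(L).
trace(L) = (-6) + (-1) + (8) = 1, so the coefficient is -1.

-1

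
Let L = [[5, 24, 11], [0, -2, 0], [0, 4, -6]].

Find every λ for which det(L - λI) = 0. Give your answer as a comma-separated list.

-6, -2, 5

Set up det(λI - L) = 0.
Expanding the 3×3 determinant: p(λ) = λ^3 + 3λ^2 - 28λ - 60.
Rational-root test: λ = 5 gives p(5) = 0.
Dividing by (λ - 5) leaves λ^2 + 8λ + 12.
The quadratic factors as (λ + 6)·(λ + 2).
Eigenvalues: -6, -2, 5.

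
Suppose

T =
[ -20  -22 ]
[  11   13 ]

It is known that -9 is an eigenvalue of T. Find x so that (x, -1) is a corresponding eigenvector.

2

We need (T + 9I)v = 0.
T + 9I = [[-11, -22], [11, 22]].
Row 1: (-11)·x + (-22)·-1 = 0
Row 2: (11)·x + (22)·-1 = 0
Solving gives x = 2.
Check: T·(2, -1) = (-18, 9) = -9·(2, -1).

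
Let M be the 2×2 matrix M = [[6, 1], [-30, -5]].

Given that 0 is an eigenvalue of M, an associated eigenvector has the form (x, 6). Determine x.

We need (M)v = 0.
M = [[6, 1], [-30, -5]].
Row 1: (6)·x + (1)·6 = 0
Row 2: (-30)·x + (-5)·6 = 0
Solving gives x = -1.
Check: M·(-1, 6) = (0, 0) = 0·(-1, 6).

-1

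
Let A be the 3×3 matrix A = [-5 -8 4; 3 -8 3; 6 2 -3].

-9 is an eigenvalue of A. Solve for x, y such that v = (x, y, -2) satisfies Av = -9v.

2, 0

We need (A + 9I)v = 0.
A + 9I = [[4, -8, 4], [3, 1, 3], [6, 2, 6]].
Row 1: (4)·x + (-8)·y + (4)·-2 = 0
Row 2: (3)·x + (1)·y + (3)·-2 = 0
Row 3: (6)·x + (2)·y + (6)·-2 = 0
Solving gives x = 2, y = 0.
Check: A·(2, 0, -2) = (-18, 0, 18) = -9·(2, 0, -2).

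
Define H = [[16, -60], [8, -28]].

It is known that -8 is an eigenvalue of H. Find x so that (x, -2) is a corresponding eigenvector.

We need (H + 8I)v = 0.
H + 8I = [[24, -60], [8, -20]].
Row 1: (24)·x + (-60)·-2 = 0
Row 2: (8)·x + (-20)·-2 = 0
Solving gives x = -5.
Check: H·(-5, -2) = (40, 16) = -8·(-5, -2).

-5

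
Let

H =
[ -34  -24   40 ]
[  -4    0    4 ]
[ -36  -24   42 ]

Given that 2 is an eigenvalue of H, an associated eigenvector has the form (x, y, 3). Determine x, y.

2, 2

We need (H - 2I)v = 0.
H - 2I = [[-36, -24, 40], [-4, -2, 4], [-36, -24, 40]].
Row 1: (-36)·x + (-24)·y + (40)·3 = 0
Row 2: (-4)·x + (-2)·y + (4)·3 = 0
Row 3: (-36)·x + (-24)·y + (40)·3 = 0
Solving gives x = 2, y = 2.
Check: H·(2, 2, 3) = (4, 4, 6) = 2·(2, 2, 3).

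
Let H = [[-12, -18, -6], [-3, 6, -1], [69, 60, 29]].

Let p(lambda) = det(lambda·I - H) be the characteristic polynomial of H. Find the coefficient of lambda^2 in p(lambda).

-23

The coefficient of lambda^2 of det(lambda·I - H) is −trace(H).
trace(H) = (-12) + (6) + (29) = 23, so the coefficient is -23.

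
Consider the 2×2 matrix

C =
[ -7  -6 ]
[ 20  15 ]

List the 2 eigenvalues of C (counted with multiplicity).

det(C - λI) = (-7 - λ)(15 - λ) - (-6)·(20) = λ^2 - 8λ + 15.
This factors as (λ - 3)·(λ - 5) = 0.
Eigenvalues: 3, 5.

3, 5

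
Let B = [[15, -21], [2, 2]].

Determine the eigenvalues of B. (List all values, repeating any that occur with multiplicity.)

det(B - λI) = (15 - λ)(2 - λ) - (-21)·(2) = λ^2 - 17λ + 72.
This factors as (λ - 8)·(λ - 9) = 0.
Eigenvalues: 8, 9.

8, 9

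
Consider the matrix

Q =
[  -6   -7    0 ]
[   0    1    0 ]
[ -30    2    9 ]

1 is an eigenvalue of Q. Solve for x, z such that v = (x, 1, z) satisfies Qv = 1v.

-1, -4

We need (Q - 1I)v = 0.
Q - 1I = [[-7, -7, 0], [0, 0, 0], [-30, 2, 8]].
Row 1: (-7)·x + (-7)·1 + (0)·z = 0
Row 2: (0)·x + (0)·1 + (0)·z = 0
Row 3: (-30)·x + (2)·1 + (8)·z = 0
Solving gives x = -1, z = -4.
Check: Q·(-1, 1, -4) = (-1, 1, -4) = 1·(-1, 1, -4).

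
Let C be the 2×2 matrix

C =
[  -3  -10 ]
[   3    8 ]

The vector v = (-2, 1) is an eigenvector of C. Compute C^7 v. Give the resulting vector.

First find the eigenvalue: Cv = (-4, 2) = 2·(-2, 1), so λ = 2.
Then C^7 v = λ^7·v = 2^7·(-2, 1) = 128·(-2, 1) = (-256, 128).

(-256, 128)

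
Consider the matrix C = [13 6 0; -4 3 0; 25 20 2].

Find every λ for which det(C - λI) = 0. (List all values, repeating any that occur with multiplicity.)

2, 7, 9

Compute the characteristic polynomial p(λ) = det(λI - C).
Cofactor expansion gives p(λ) = λ^3 - 18λ^2 + 95λ - 126.
Try λ = 2: p(2) = 0, so 2 is a root.
Factor out (λ - 2): p(λ) = (λ - 2)·(λ^2 - 16λ + 63).
The quadratic factors as (λ - 7)·(λ - 9).
Eigenvalues: 2, 7, 9.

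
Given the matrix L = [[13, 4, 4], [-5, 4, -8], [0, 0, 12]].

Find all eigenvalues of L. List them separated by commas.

The characteristic polynomial is p(λ) = det(λI - L).
Cofactor expansion gives p(λ) = λ^3 - 29λ^2 + 276λ - 864.
Try λ = 8: p(8) = 0, so 8 is a root.
Factor out (λ - 8): p(λ) = (λ - 8)·(λ^2 - 21λ + 108).
The quadratic factors as (λ - 9)·(λ - 12).
Eigenvalues: 8, 9, 12.

8, 9, 12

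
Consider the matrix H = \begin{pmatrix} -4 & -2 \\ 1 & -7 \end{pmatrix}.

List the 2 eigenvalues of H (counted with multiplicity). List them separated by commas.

det(H - λI) = (-4 - λ)(-7 - λ) - (-2)·(1) = λ^2 + 11λ + 30.
This factors as (λ + 6)·(λ + 5) = 0.
Eigenvalues: -6, -5.

-6, -5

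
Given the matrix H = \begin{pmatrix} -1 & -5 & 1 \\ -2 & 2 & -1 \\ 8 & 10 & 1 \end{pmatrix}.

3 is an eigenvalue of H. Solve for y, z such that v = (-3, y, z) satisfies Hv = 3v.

We need (H - 3I)v = 0.
H - 3I = [[-4, -5, 1], [-2, -1, -1], [8, 10, -2]].
Row 1: (-4)·-3 + (-5)·y + (1)·z = 0
Row 2: (-2)·-3 + (-1)·y + (-1)·z = 0
Row 3: (8)·-3 + (10)·y + (-2)·z = 0
Solving gives y = 3, z = 3.
Check: H·(-3, 3, 3) = (-9, 9, 9) = 3·(-3, 3, 3).

3, 3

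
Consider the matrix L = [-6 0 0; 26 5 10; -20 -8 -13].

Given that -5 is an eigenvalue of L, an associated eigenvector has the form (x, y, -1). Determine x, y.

We need (L + 5I)v = 0.
L + 5I = [[-1, 0, 0], [26, 10, 10], [-20, -8, -8]].
Row 1: (-1)·x + (0)·y + (0)·-1 = 0
Row 2: (26)·x + (10)·y + (10)·-1 = 0
Row 3: (-20)·x + (-8)·y + (-8)·-1 = 0
Solving gives x = 0, y = 1.
Check: L·(0, 1, -1) = (0, -5, 5) = -5·(0, 1, -1).

0, 1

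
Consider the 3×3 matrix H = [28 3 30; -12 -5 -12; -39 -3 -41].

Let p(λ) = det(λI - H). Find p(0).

p(0) = det(0·I − H) = det(−H) = (−1)^3·det(H).
det(H) = -110, so p(0) = 110.

110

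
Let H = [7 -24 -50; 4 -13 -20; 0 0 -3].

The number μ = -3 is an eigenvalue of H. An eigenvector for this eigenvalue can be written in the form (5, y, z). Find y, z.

0, 1

We need (H + 3I)v = 0.
H + 3I = [[10, -24, -50], [4, -10, -20], [0, 0, 0]].
Row 1: (10)·5 + (-24)·y + (-50)·z = 0
Row 2: (4)·5 + (-10)·y + (-20)·z = 0
Row 3: (0)·5 + (0)·y + (0)·z = 0
Solving gives y = 0, z = 1.
Check: H·(5, 0, 1) = (-15, 0, -3) = -3·(5, 0, 1).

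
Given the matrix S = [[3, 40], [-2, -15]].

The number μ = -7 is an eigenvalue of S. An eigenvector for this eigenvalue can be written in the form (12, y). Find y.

-3

We need (S + 7I)v = 0.
S + 7I = [[10, 40], [-2, -8]].
Row 1: (10)·12 + (40)·y = 0
Row 2: (-2)·12 + (-8)·y = 0
Solving gives y = -3.
Check: S·(12, -3) = (-84, 21) = -7·(12, -3).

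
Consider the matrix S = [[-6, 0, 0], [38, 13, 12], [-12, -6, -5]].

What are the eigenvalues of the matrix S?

Set up det(λI - S) = 0.
Cofactor expansion gives p(λ) = λ^3 - 2λ^2 - 41λ + 42.
Try λ = 1: p(1) = 0, so 1 is a root.
Factor out (λ - 1): p(λ) = (λ - 1)·(λ^2 - λ - 42).
The quadratic factors as (λ + 6)·(λ - 7).
Eigenvalues: -6, 1, 7.

-6, 1, 7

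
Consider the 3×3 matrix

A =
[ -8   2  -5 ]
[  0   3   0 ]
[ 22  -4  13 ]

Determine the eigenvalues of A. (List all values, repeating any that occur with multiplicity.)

The characteristic polynomial is p(μ) = det(μI - A).
Expanding the 3×3 determinant: p(μ) = μ^3 - 8μ^2 + 21μ - 18.
Rational-root test: μ = 2 gives p(2) = 0.
Factor out (μ - 2): p(μ) = (μ - 2)·(μ^2 - 6μ + 9).
The quadratic factor is (μ - 3)^2.
Eigenvalues: 2, 3, 3.

2, 3, 3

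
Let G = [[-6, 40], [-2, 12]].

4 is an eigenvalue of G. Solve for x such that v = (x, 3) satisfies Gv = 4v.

We need (G - 4I)v = 0.
G - 4I = [[-10, 40], [-2, 8]].
Row 1: (-10)·x + (40)·3 = 0
Row 2: (-2)·x + (8)·3 = 0
Solving gives x = 12.
Check: G·(12, 3) = (48, 12) = 4·(12, 3).

12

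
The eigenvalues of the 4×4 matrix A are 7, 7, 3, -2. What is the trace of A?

15

trace(A) is the sum of the eigenvalues: (7) + (7) + (3) + (-2) = 15.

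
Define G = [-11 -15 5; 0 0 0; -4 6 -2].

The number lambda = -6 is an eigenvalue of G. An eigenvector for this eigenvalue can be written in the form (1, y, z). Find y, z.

We need (G + 6I)v = 0.
G + 6I = [[-5, -15, 5], [0, 6, 0], [-4, 6, 4]].
Row 1: (-5)·1 + (-15)·y + (5)·z = 0
Row 2: (0)·1 + (6)·y + (0)·z = 0
Row 3: (-4)·1 + (6)·y + (4)·z = 0
Solving gives y = 0, z = 1.
Check: G·(1, 0, 1) = (-6, 0, -6) = -6·(1, 0, 1).

0, 1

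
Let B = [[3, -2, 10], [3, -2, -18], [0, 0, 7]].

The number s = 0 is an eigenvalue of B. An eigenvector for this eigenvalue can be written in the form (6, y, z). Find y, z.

We need (B)v = 0.
B = [[3, -2, 10], [3, -2, -18], [0, 0, 7]].
Row 1: (3)·6 + (-2)·y + (10)·z = 0
Row 2: (3)·6 + (-2)·y + (-18)·z = 0
Row 3: (0)·6 + (0)·y + (7)·z = 0
Solving gives y = 9, z = 0.
Check: B·(6, 9, 0) = (0, 0, 0) = 0·(6, 9, 0).

9, 0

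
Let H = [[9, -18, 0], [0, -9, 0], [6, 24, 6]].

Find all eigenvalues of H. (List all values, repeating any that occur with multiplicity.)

-9, 6, 9

Set up det(λI - H) = 0.
Expanding along the first row, p(λ) = λ^3 - 6λ^2 - 81λ + 486.
Try λ = 6: p(6) = 0, so 6 is a root.
Dividing by (λ - 6) leaves λ^2 - 81.
The quadratic factors as (λ + 9)·(λ - 9).
Eigenvalues: -9, 6, 9.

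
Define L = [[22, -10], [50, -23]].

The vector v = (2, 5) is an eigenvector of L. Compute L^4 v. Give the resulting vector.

First find the eigenvalue: Lv = (-6, -15) = -3·(2, 5), so λ = -3.
Then L^4 v = λ^4·v = (-3)^4·(2, 5) = 81·(2, 5) = (162, 405).

(162, 405)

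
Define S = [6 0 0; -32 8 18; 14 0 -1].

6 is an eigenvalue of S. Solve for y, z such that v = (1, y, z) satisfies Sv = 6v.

We need (S - 6I)v = 0.
S - 6I = [[0, 0, 0], [-32, 2, 18], [14, 0, -7]].
Row 1: (0)·1 + (0)·y + (0)·z = 0
Row 2: (-32)·1 + (2)·y + (18)·z = 0
Row 3: (14)·1 + (0)·y + (-7)·z = 0
Solving gives y = -2, z = 2.
Check: S·(1, -2, 2) = (6, -12, 12) = 6·(1, -2, 2).

-2, 2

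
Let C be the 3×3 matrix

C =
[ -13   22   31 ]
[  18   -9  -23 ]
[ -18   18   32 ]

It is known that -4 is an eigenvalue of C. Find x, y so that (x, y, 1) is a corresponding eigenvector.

1, -1

We need (C + 4I)v = 0.
C + 4I = [[-9, 22, 31], [18, -5, -23], [-18, 18, 36]].
Row 1: (-9)·x + (22)·y + (31)·1 = 0
Row 2: (18)·x + (-5)·y + (-23)·1 = 0
Row 3: (-18)·x + (18)·y + (36)·1 = 0
Solving gives x = 1, y = -1.
Check: C·(1, -1, 1) = (-4, 4, -4) = -4·(1, -1, 1).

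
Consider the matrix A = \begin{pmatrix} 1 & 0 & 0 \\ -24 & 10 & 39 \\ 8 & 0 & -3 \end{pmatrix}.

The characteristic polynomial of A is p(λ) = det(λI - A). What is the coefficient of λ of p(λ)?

p(λ) = λ^3 - 8λ^2 - 23λ + 30.
The coefficient of λ is -23.

-23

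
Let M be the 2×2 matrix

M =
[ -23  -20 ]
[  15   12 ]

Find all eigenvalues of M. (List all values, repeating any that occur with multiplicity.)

det(M - lambda·I) = (-23 - lambda)(12 - lambda) - (-20)·(15) = lambda^2 + 11·lambda + 24.
This factors as (lambda + 8)·(lambda + 3) = 0.
Eigenvalues: -8, -3.

-8, -3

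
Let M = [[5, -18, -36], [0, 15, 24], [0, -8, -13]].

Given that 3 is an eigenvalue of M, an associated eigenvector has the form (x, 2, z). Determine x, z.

We need (M - 3I)v = 0.
M - 3I = [[2, -18, -36], [0, 12, 24], [0, -8, -16]].
Row 1: (2)·x + (-18)·2 + (-36)·z = 0
Row 2: (0)·x + (12)·2 + (24)·z = 0
Row 3: (0)·x + (-8)·2 + (-16)·z = 0
Solving gives x = 0, z = -1.
Check: M·(0, 2, -1) = (0, 6, -3) = 3·(0, 2, -1).

0, -1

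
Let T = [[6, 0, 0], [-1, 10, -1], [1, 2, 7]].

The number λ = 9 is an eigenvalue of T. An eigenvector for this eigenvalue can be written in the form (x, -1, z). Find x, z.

0, -1

We need (T - 9I)v = 0.
T - 9I = [[-3, 0, 0], [-1, 1, -1], [1, 2, -2]].
Row 1: (-3)·x + (0)·-1 + (0)·z = 0
Row 2: (-1)·x + (1)·-1 + (-1)·z = 0
Row 3: (1)·x + (2)·-1 + (-2)·z = 0
Solving gives x = 0, z = -1.
Check: T·(0, -1, -1) = (0, -9, -9) = 9·(0, -1, -1).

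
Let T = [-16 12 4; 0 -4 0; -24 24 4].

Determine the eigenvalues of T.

The characteristic polynomial is p(lambda) = det(lambda·I - T).
Expanding the 3×3 determinant: p(lambda) = lambda^3 + 16·lambda^2 + 80·lambda + 128.
Since p(-4) = 0, lambda = -4 is a root.
Factor out (lambda + 4): p(lambda) = (lambda + 4)·(lambda^2 + 12·lambda + 32).
The quadratic factors as (lambda + 8)·(lambda + 4).
Eigenvalues: -8, -4, -4.

-8, -4, -4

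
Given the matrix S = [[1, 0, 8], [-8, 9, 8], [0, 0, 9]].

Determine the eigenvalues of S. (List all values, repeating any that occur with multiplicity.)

Set up det(tI - S) = 0.
Expanding along the first row, p(t) = t^3 - 19t^2 + 99t - 81.
Rational-root test: t = 9 gives p(9) = 0.
Dividing by (t - 9) leaves t^2 - 10t + 9.
The quadratic factors as (t - 1)·(t - 9).
Eigenvalues: 1, 9, 9.

1, 9, 9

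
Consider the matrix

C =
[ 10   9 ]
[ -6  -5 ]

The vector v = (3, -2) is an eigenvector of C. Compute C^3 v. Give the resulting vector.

First find the eigenvalue: Cv = (12, -8) = 4·(3, -2), so λ = 4.
Then C^3 v = λ^3·v = 4^3·(3, -2) = 64·(3, -2) = (192, -128).

(192, -128)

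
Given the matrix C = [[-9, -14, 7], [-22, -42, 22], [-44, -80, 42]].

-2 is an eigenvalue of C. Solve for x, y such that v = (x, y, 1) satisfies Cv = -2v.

We need (C + 2I)v = 0.
C + 2I = [[-7, -14, 7], [-22, -40, 22], [-44, -80, 44]].
Row 1: (-7)·x + (-14)·y + (7)·1 = 0
Row 2: (-22)·x + (-40)·y + (22)·1 = 0
Row 3: (-44)·x + (-80)·y + (44)·1 = 0
Solving gives x = 1, y = 0.
Check: C·(1, 0, 1) = (-2, 0, -2) = -2·(1, 0, 1).

1, 0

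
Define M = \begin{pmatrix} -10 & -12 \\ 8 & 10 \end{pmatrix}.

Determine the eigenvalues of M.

det(M - λI) = (-10 - λ)(10 - λ) - (-12)·(8) = λ^2 - 4.
This factors as (λ + 2)·(λ - 2) = 0.
Eigenvalues: -2, 2.

-2, 2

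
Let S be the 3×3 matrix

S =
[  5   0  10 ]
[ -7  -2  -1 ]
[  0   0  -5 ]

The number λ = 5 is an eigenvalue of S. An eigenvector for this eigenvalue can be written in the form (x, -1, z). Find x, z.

1, 0

We need (S - 5I)v = 0.
S - 5I = [[0, 0, 10], [-7, -7, -1], [0, 0, -10]].
Row 1: (0)·x + (0)·-1 + (10)·z = 0
Row 2: (-7)·x + (-7)·-1 + (-1)·z = 0
Row 3: (0)·x + (0)·-1 + (-10)·z = 0
Solving gives x = 1, z = 0.
Check: S·(1, -1, 0) = (5, -5, 0) = 5·(1, -1, 0).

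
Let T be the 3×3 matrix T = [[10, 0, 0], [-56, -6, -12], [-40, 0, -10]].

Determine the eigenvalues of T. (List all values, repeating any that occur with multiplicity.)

-10, -6, 10

Compute the characteristic polynomial p(t) = det(tI - T).
Cofactor expansion gives p(t) = t^3 + 6t^2 - 100t - 600.
Rational-root test: t = -6 gives p(-6) = 0.
Factor out (t + 6): p(t) = (t + 6)·(t^2 - 100).
The quadratic factors as (t + 10)·(t - 10).
Eigenvalues: -10, -6, 10.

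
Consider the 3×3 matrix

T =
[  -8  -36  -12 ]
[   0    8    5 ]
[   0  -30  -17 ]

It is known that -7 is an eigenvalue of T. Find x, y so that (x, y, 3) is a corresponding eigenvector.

We need (T + 7I)v = 0.
T + 7I = [[-1, -36, -12], [0, 15, 5], [0, -30, -10]].
Row 1: (-1)·x + (-36)·y + (-12)·3 = 0
Row 2: (0)·x + (15)·y + (5)·3 = 0
Row 3: (0)·x + (-30)·y + (-10)·3 = 0
Solving gives x = 0, y = -1.
Check: T·(0, -1, 3) = (0, 7, -21) = -7·(0, -1, 3).

0, -1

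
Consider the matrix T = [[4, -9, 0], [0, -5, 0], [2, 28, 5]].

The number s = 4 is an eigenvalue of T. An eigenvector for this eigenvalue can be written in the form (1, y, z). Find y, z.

We need (T - 4I)v = 0.
T - 4I = [[0, -9, 0], [0, -9, 0], [2, 28, 1]].
Row 1: (0)·1 + (-9)·y + (0)·z = 0
Row 2: (0)·1 + (-9)·y + (0)·z = 0
Row 3: (2)·1 + (28)·y + (1)·z = 0
Solving gives y = 0, z = -2.
Check: T·(1, 0, -2) = (4, 0, -8) = 4·(1, 0, -2).

0, -2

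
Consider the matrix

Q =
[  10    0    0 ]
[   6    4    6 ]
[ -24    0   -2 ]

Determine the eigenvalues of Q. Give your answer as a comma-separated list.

-2, 4, 10

Set up det(λI - Q) = 0.
Expanding along the first row, p(λ) = λ^3 - 12λ^2 + 12λ + 80.
Try λ = 4: p(4) = 0, so 4 is a root.
Factor out (λ - 4): p(λ) = (λ - 4)·(λ^2 - 8λ - 20).
The quadratic factors as (λ + 2)·(λ - 10).
Eigenvalues: -2, 4, 10.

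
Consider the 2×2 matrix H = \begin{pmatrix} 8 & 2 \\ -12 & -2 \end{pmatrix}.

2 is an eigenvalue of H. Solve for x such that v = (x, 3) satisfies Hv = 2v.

-1

We need (H - 2I)v = 0.
H - 2I = [[6, 2], [-12, -4]].
Row 1: (6)·x + (2)·3 = 0
Row 2: (-12)·x + (-4)·3 = 0
Solving gives x = -1.
Check: H·(-1, 3) = (-2, 6) = 2·(-1, 3).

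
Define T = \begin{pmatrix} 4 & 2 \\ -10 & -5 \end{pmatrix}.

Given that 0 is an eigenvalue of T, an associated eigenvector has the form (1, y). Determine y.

We need (T)v = 0.
T = [[4, 2], [-10, -5]].
Row 1: (4)·1 + (2)·y = 0
Row 2: (-10)·1 + (-5)·y = 0
Solving gives y = -2.
Check: T·(1, -2) = (0, 0) = 0·(1, -2).

-2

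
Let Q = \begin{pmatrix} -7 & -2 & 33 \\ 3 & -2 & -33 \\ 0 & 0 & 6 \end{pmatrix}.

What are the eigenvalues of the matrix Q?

Set up det(μI - Q) = 0.
Expanding the 3×3 determinant: p(μ) = μ^3 + 3μ^2 - 34μ - 120.
Rational-root test: μ = -4 gives p(-4) = 0.
Dividing by (μ + 4) leaves μ^2 - μ - 30.
The quadratic factors as (μ + 5)·(μ - 6).
Eigenvalues: -5, -4, 6.

-5, -4, 6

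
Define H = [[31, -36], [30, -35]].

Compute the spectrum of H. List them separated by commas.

-5, 1

det(H - λI) = (31 - λ)(-35 - λ) - (-36)·(30) = λ^2 + 4λ - 5.
This factors as (λ + 5)·(λ - 1) = 0.
Eigenvalues: -5, 1.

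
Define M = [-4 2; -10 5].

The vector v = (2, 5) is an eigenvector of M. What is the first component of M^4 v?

First find the eigenvalue: Mv = (2, 5) = 1·(2, 5), so λ = 1.
Then M^4 v = λ^4·v = 1^4·(2, 5) = 1·(2, 5) = (2, 5).

2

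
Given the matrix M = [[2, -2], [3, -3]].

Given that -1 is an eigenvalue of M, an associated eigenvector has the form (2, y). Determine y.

We need (M + 1I)v = 0.
M + 1I = [[3, -2], [3, -2]].
Row 1: (3)·2 + (-2)·y = 0
Row 2: (3)·2 + (-2)·y = 0
Solving gives y = 3.
Check: M·(2, 3) = (-2, -3) = -1·(2, 3).

3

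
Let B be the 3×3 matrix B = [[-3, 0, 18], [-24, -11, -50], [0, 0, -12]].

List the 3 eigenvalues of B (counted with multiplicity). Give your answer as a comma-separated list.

Set up det(tI - B) = 0.
Cofactor expansion gives p(t) = t^3 + 26t^2 + 201t + 396.
Try t = -12: p(-12) = 0, so -12 is a root.
Factor out (t + 12): p(t) = (t + 12)·(t^2 + 14t + 33).
The quadratic factors as (t + 11)·(t + 3).
Eigenvalues: -12, -11, -3.

-12, -11, -3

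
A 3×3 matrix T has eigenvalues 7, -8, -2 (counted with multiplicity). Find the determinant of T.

det(T) is the product of the eigenvalues: (7) · (-8) · (-2) = 112.

112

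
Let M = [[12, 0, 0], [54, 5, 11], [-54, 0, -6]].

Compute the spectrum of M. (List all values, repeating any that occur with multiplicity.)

The characteristic polynomial is p(r) = det(rI - M).
Expanding along the first row, p(r) = r^3 - 11r^2 - 42r + 360.
Rational-root test: r = 5 gives p(5) = 0.
Factor out (r - 5): p(r) = (r - 5)·(r^2 - 6r - 72).
The quadratic factors as (r + 6)·(r - 12).
Eigenvalues: -6, 5, 12.

-6, 5, 12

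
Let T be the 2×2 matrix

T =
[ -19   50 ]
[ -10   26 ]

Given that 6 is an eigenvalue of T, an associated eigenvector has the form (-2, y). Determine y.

-1

We need (T - 6I)v = 0.
T - 6I = [[-25, 50], [-10, 20]].
Row 1: (-25)·-2 + (50)·y = 0
Row 2: (-10)·-2 + (20)·y = 0
Solving gives y = -1.
Check: T·(-2, -1) = (-12, -6) = 6·(-2, -1).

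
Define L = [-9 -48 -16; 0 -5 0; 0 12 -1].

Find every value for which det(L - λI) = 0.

Compute the characteristic polynomial p(λ) = det(λI - L).
Cofactor expansion gives p(λ) = λ^3 + 15λ^2 + 59λ + 45.
Rational-root test: λ = -1 gives p(-1) = 0.
Dividing by (λ + 1) leaves λ^2 + 14λ + 45.
The quadratic factors as (λ + 9)·(λ + 5).
Eigenvalues: -9, -5, -1.

-9, -5, -1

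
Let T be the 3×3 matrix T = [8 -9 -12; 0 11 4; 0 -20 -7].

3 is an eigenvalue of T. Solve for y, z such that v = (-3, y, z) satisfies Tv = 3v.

We need (T - 3I)v = 0.
T - 3I = [[5, -9, -12], [0, 8, 4], [0, -20, -10]].
Row 1: (5)·-3 + (-9)·y + (-12)·z = 0
Row 2: (0)·-3 + (8)·y + (4)·z = 0
Row 3: (0)·-3 + (-20)·y + (-10)·z = 0
Solving gives y = 1, z = -2.
Check: T·(-3, 1, -2) = (-9, 3, -6) = 3·(-3, 1, -2).

1, -2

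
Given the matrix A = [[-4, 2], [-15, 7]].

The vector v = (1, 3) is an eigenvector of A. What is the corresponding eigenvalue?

2

Compute Av: A·(1, 3) = (2, 6).
Since Av = λv, compare component 1: 2 = λ·1, so λ = 2.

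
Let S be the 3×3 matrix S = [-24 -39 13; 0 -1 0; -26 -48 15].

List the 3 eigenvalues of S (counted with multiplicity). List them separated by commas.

Set up det(tI - S) = 0.
Cofactor expansion gives p(t) = t^3 + 10t^2 - 13t - 22.
Try t = -1: p(-1) = 0, so -1 is a root.
Factor out (t + 1): p(t) = (t + 1)·(t^2 + 9t - 22).
The quadratic factors as (t + 11)·(t - 2).
Eigenvalues: -11, -1, 2.

-11, -1, 2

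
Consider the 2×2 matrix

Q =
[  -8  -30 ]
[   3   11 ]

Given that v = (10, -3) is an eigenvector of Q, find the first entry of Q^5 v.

First find the eigenvalue: Qv = (10, -3) = 1·(10, -3), so λ = 1.
Then Q^5 v = λ^5·v = 1^5·(10, -3) = 1·(10, -3) = (10, -3).

10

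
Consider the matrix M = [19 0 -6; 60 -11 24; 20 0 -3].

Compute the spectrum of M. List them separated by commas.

The characteristic polynomial is p(μ) = det(μI - M).
Expanding along the first row, p(μ) = μ^3 - 5μ^2 - 113μ + 693.
Rational-root test: μ = 7 gives p(7) = 0.
Dividing by (μ - 7) leaves μ^2 + 2μ - 99.
The quadratic factors as (μ + 11)·(μ - 9).
Eigenvalues: -11, 7, 9.

-11, 7, 9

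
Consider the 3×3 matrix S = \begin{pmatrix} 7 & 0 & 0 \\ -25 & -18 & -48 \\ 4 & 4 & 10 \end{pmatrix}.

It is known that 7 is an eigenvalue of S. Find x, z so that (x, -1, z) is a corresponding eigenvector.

We need (S - 7I)v = 0.
S - 7I = [[0, 0, 0], [-25, -25, -48], [4, 4, 3]].
Row 1: (0)·x + (0)·-1 + (0)·z = 0
Row 2: (-25)·x + (-25)·-1 + (-48)·z = 0
Row 3: (4)·x + (4)·-1 + (3)·z = 0
Solving gives x = 1, z = 0.
Check: S·(1, -1, 0) = (7, -7, 0) = 7·(1, -1, 0).

1, 0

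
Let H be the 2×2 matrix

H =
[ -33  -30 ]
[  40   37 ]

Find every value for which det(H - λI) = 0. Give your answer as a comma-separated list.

det(H - lambda·I) = (-33 - lambda)(37 - lambda) - (-30)·(40) = lambda^2 - 4·lambda - 21.
This factors as (lambda + 3)·(lambda - 7) = 0.
Eigenvalues: -3, 7.

-3, 7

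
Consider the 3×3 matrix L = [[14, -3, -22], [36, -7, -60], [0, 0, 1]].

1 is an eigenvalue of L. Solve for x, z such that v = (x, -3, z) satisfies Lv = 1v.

1, 1

We need (L - 1I)v = 0.
L - 1I = [[13, -3, -22], [36, -8, -60], [0, 0, 0]].
Row 1: (13)·x + (-3)·-3 + (-22)·z = 0
Row 2: (36)·x + (-8)·-3 + (-60)·z = 0
Row 3: (0)·x + (0)·-3 + (0)·z = 0
Solving gives x = 1, z = 1.
Check: L·(1, -3, 1) = (1, -3, 1) = 1·(1, -3, 1).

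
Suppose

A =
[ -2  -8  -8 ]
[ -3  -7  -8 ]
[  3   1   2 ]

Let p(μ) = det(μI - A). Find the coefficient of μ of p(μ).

p(μ) = μ^3 + 7μ^2 + 4μ - 12.
The coefficient of μ is 4.

4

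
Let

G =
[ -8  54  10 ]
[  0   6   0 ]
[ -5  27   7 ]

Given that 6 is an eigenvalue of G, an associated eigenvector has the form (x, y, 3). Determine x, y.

We need (G - 6I)v = 0.
G - 6I = [[-14, 54, 10], [0, 0, 0], [-5, 27, 1]].
Row 1: (-14)·x + (54)·y + (10)·3 = 0
Row 2: (0)·x + (0)·y + (0)·3 = 0
Row 3: (-5)·x + (27)·y + (1)·3 = 0
Solving gives x = 6, y = 1.
Check: G·(6, 1, 3) = (36, 6, 18) = 6·(6, 1, 3).

6, 1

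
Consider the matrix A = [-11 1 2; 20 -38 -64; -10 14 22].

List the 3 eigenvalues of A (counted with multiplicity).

-11, -10, -6

The characteristic polynomial is p(s) = det(sI - A).
Cofactor expansion gives p(s) = s^3 + 27s^2 + 236s + 660.
Rational-root test: s = -10 gives p(-10) = 0.
Dividing by (s + 10) leaves s^2 + 17s + 66.
The quadratic factors as (s + 11)·(s + 6).
Eigenvalues: -11, -10, -6.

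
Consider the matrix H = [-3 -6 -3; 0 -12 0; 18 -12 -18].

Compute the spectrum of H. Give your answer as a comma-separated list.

Compute the characteristic polynomial p(λ) = det(λI - H).
Expanding along the first row, p(λ) = λ^3 + 33λ^2 + 360λ + 1296.
Rational-root test: λ = -12 gives p(-12) = 0.
Factor out (λ + 12): p(λ) = (λ + 12)·(λ^2 + 21λ + 108).
The quadratic factors as (λ + 12)·(λ + 9).
Eigenvalues: -12, -12, -9.

-12, -12, -9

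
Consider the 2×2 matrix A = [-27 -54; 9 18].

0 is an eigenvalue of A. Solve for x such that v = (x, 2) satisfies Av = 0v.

We need (A)v = 0.
A = [[-27, -54], [9, 18]].
Row 1: (-27)·x + (-54)·2 = 0
Row 2: (9)·x + (18)·2 = 0
Solving gives x = -4.
Check: A·(-4, 2) = (0, 0) = 0·(-4, 2).

-4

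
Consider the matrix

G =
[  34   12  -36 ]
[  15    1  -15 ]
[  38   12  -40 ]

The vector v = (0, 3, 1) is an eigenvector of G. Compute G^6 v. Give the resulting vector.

(0, 12288, 4096)

First find the eigenvalue: Gv = (0, -12, -4) = -4·(0, 3, 1), so λ = -4.
Then G^6 v = λ^6·v = (-4)^6·(0, 3, 1) = 4096·(0, 3, 1) = (0, 12288, 4096).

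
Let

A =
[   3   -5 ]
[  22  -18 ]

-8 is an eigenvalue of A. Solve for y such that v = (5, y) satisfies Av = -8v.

11

We need (A + 8I)v = 0.
A + 8I = [[11, -5], [22, -10]].
Row 1: (11)·5 + (-5)·y = 0
Row 2: (22)·5 + (-10)·y = 0
Solving gives y = 11.
Check: A·(5, 11) = (-40, -88) = -8·(5, 11).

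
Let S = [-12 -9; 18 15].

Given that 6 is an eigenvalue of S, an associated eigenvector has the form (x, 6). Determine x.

-3

We need (S - 6I)v = 0.
S - 6I = [[-18, -9], [18, 9]].
Row 1: (-18)·x + (-9)·6 = 0
Row 2: (18)·x + (9)·6 = 0
Solving gives x = -3.
Check: S·(-3, 6) = (-18, 36) = 6·(-3, 6).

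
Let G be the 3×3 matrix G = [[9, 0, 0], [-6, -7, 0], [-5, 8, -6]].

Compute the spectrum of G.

-7, -6, 9

G is lower triangular, so its eigenvalues are the diagonal entries.
Diagonal: 9, -7, -6.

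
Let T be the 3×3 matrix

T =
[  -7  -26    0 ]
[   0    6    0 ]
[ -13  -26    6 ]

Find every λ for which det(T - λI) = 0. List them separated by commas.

Compute the characteristic polynomial p(λ) = det(λI - T).
Cofactor expansion gives p(λ) = λ^3 - 5λ^2 - 48λ + 252.
Try λ = -7: p(-7) = 0, so -7 is a root.
Dividing by (λ + 7) leaves λ^2 - 12λ + 36.
The quadratic factor is (λ - 6)^2.
Eigenvalues: -7, 6, 6.

-7, 6, 6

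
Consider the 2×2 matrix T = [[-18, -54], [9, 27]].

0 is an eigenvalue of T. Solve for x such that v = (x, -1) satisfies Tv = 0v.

We need (T)v = 0.
T = [[-18, -54], [9, 27]].
Row 1: (-18)·x + (-54)·-1 = 0
Row 2: (9)·x + (27)·-1 = 0
Solving gives x = 3.
Check: T·(3, -1) = (0, 0) = 0·(3, -1).

3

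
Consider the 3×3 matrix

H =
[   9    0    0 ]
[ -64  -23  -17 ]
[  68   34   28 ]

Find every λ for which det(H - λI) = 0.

-6, 9, 11

The characteristic polynomial is p(λ) = det(λI - H).
Cofactor expansion gives p(λ) = λ^3 - 14λ^2 - 21λ + 594.
Try λ = -6: p(-6) = 0, so -6 is a root.
Factor out (λ + 6): p(λ) = (λ + 6)·(λ^2 - 20λ + 99).
The quadratic factors as (λ - 9)·(λ - 11).
Eigenvalues: -6, 9, 11.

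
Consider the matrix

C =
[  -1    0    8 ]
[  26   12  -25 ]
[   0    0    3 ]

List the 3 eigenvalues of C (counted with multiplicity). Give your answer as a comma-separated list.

Set up det(tI - C) = 0.
Cofactor expansion gives p(t) = t^3 - 14t^2 + 21t + 36.
Rational-root test: t = 3 gives p(3) = 0.
Factor out (t - 3): p(t) = (t - 3)·(t^2 - 11t - 12).
The quadratic factors as (t + 1)·(t - 12).
Eigenvalues: -1, 3, 12.

-1, 3, 12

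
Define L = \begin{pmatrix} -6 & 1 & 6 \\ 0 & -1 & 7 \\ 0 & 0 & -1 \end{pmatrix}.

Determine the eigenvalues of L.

-6, -1, -1

L is upper triangular, so its eigenvalues are the diagonal entries.
Diagonal: -6, -1, -1.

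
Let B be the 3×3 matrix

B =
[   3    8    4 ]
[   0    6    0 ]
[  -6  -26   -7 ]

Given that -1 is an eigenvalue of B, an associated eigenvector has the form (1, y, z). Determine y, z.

0, -1

We need (B + 1I)v = 0.
B + 1I = [[4, 8, 4], [0, 7, 0], [-6, -26, -6]].
Row 1: (4)·1 + (8)·y + (4)·z = 0
Row 2: (0)·1 + (7)·y + (0)·z = 0
Row 3: (-6)·1 + (-26)·y + (-6)·z = 0
Solving gives y = 0, z = -1.
Check: B·(1, 0, -1) = (-1, 0, 1) = -1·(1, 0, -1).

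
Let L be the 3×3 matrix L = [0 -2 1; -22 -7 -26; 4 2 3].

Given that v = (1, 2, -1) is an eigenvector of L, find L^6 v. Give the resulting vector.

(15625, 31250, -15625)

First find the eigenvalue: Lv = (-5, -10, 5) = -5·(1, 2, -1), so λ = -5.
Then L^6 v = λ^6·v = (-5)^6·(1, 2, -1) = 15625·(1, 2, -1) = (15625, 31250, -15625).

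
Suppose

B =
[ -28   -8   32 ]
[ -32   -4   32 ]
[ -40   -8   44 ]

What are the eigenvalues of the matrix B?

The characteristic polynomial is p(λ) = det(λI - B).
Expanding the 3×3 determinant: p(λ) = λ^3 - 12λ^2 - 16λ + 192.
Rational-root test: λ = 4 gives p(4) = 0.
Dividing by (λ - 4) leaves λ^2 - 8λ - 48.
The quadratic factors as (λ + 4)·(λ - 12).
Eigenvalues: -4, 4, 12.

-4, 4, 12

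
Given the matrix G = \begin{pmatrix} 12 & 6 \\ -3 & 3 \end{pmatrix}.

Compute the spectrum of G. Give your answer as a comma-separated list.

6, 9

det(G - rI) = (12 - r)(3 - r) - (6)·(-3) = r^2 - 15r + 54.
This factors as (r - 6)·(r - 9) = 0.
Eigenvalues: 6, 9.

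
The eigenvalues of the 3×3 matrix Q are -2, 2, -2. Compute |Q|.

det(Q) is the product of the eigenvalues: (-2) · (2) · (-2) = 8.

8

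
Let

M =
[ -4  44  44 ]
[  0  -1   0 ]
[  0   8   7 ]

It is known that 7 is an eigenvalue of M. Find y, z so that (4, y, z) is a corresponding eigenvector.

We need (M - 7I)v = 0.
M - 7I = [[-11, 44, 44], [0, -8, 0], [0, 8, 0]].
Row 1: (-11)·4 + (44)·y + (44)·z = 0
Row 2: (0)·4 + (-8)·y + (0)·z = 0
Row 3: (0)·4 + (8)·y + (0)·z = 0
Solving gives y = 0, z = 1.
Check: M·(4, 0, 1) = (28, 0, 7) = 7·(4, 0, 1).

0, 1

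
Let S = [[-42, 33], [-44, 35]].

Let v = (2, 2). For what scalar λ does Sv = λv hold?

Compute Sv: S·(2, 2) = (-18, -18).
Since Sv = λv, compare component 1: -18 = λ·2, so λ = -9.

-9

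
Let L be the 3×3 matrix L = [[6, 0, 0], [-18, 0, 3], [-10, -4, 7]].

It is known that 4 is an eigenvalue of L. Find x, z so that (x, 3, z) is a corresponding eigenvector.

0, 4

We need (L - 4I)v = 0.
L - 4I = [[2, 0, 0], [-18, -4, 3], [-10, -4, 3]].
Row 1: (2)·x + (0)·3 + (0)·z = 0
Row 2: (-18)·x + (-4)·3 + (3)·z = 0
Row 3: (-10)·x + (-4)·3 + (3)·z = 0
Solving gives x = 0, z = 4.
Check: L·(0, 3, 4) = (0, 12, 16) = 4·(0, 3, 4).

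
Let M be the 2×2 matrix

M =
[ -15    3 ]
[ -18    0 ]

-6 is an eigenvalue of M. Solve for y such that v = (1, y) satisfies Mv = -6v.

3

We need (M + 6I)v = 0.
M + 6I = [[-9, 3], [-18, 6]].
Row 1: (-9)·1 + (3)·y = 0
Row 2: (-18)·1 + (6)·y = 0
Solving gives y = 3.
Check: M·(1, 3) = (-6, -18) = -6·(1, 3).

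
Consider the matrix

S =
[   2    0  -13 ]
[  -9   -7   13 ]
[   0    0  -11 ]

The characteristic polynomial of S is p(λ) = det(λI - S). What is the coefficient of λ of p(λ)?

41

p(λ) = λ^3 + 16λ^2 + 41λ - 154.
The coefficient of λ is 41.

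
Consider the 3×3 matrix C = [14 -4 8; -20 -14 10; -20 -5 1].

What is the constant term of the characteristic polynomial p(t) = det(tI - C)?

p(0) = det(0·I − C) = det(−C) = (−1)^3·det(C).
det(C) = -216, so p(0) = 216.

216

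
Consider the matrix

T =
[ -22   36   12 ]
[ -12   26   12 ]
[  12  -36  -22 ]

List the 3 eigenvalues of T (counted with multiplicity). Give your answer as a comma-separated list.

-10, -10, 2

Set up det(λI - T) = 0.
Expanding the 3×3 determinant: p(λ) = λ^3 + 18λ^2 + 60λ - 200.
Rational-root test: λ = -10 gives p(-10) = 0.
Factor out (λ + 10): p(λ) = (λ + 10)·(λ^2 + 8λ - 20).
The quadratic factors as (λ + 10)·(λ - 2).
Eigenvalues: -10, -10, 2.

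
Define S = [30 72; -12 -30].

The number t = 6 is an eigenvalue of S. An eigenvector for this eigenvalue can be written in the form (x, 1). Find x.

-3

We need (S - 6I)v = 0.
S - 6I = [[24, 72], [-12, -36]].
Row 1: (24)·x + (72)·1 = 0
Row 2: (-12)·x + (-36)·1 = 0
Solving gives x = -3.
Check: S·(-3, 1) = (-18, 6) = 6·(-3, 1).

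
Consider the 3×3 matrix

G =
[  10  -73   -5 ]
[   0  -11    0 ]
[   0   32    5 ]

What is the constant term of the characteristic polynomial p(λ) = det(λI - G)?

p(0) = det(0·I − G) = det(−G) = (−1)^3·det(G).
det(G) = -550, so p(0) = 550.

550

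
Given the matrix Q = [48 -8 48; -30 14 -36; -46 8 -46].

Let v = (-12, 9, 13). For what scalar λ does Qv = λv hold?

Compute Qv: Q·(-12, 9, 13) = (-24, 18, 26).
Since Qv = λv, compare component 1: -24 = λ·-12, so λ = 2.

2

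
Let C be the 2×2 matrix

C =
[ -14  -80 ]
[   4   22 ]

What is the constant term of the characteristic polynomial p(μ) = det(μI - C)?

p(0) = det(0·I − C) = det(−C) = (−1)^2·det(C).
det(C) = 12, so p(0) = 12.

12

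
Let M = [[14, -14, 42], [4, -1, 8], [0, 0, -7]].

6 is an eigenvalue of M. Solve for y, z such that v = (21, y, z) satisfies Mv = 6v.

12, 0

We need (M - 6I)v = 0.
M - 6I = [[8, -14, 42], [4, -7, 8], [0, 0, -13]].
Row 1: (8)·21 + (-14)·y + (42)·z = 0
Row 2: (4)·21 + (-7)·y + (8)·z = 0
Row 3: (0)·21 + (0)·y + (-13)·z = 0
Solving gives y = 12, z = 0.
Check: M·(21, 12, 0) = (126, 72, 0) = 6·(21, 12, 0).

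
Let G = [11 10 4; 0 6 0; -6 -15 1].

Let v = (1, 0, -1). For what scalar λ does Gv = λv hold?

7

Compute Gv: G·(1, 0, -1) = (7, 0, -7).
Since Gv = λv, compare component 1: 7 = λ·1, so λ = 7.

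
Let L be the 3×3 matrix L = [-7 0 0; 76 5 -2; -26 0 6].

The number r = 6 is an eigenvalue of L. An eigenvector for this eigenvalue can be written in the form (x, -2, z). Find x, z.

We need (L - 6I)v = 0.
L - 6I = [[-13, 0, 0], [76, -1, -2], [-26, 0, 0]].
Row 1: (-13)·x + (0)·-2 + (0)·z = 0
Row 2: (76)·x + (-1)·-2 + (-2)·z = 0
Row 3: (-26)·x + (0)·-2 + (0)·z = 0
Solving gives x = 0, z = 1.
Check: L·(0, -2, 1) = (0, -12, 6) = 6·(0, -2, 1).

0, 1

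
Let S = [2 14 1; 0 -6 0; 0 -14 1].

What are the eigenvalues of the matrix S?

Set up det(λI - S) = 0.
Expanding the 3×3 determinant: p(λ) = λ^3 + 3λ^2 - 16λ + 12.
Rational-root test: λ = 1 gives p(1) = 0.
Dividing by (λ - 1) leaves λ^2 + 4λ - 12.
The quadratic factors as (λ + 6)·(λ - 2).
Eigenvalues: -6, 1, 2.

-6, 1, 2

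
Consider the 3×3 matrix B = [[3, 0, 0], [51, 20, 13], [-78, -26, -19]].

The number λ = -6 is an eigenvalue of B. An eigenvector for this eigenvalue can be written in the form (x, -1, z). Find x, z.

0, 2

We need (B + 6I)v = 0.
B + 6I = [[9, 0, 0], [51, 26, 13], [-78, -26, -13]].
Row 1: (9)·x + (0)·-1 + (0)·z = 0
Row 2: (51)·x + (26)·-1 + (13)·z = 0
Row 3: (-78)·x + (-26)·-1 + (-13)·z = 0
Solving gives x = 0, z = 2.
Check: B·(0, -1, 2) = (0, 6, -12) = -6·(0, -1, 2).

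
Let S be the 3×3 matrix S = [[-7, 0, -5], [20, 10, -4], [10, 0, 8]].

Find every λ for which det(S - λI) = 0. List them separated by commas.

-2, 3, 10

The characteristic polynomial is p(lambda) = det(lambda·I - S).
Expanding the 3×3 determinant: p(lambda) = lambda^3 - 11·lambda^2 + 4·lambda + 60.
Try lambda = -2: p(-2) = 0, so -2 is a root.
Dividing by (lambda + 2) leaves lambda^2 - 13·lambda + 30.
The quadratic factors as (lambda - 3)·(lambda - 10).
Eigenvalues: -2, 3, 10.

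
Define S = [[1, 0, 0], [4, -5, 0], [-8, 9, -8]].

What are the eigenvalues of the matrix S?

-8, -5, 1

S is lower triangular, so its eigenvalues are the diagonal entries.
Diagonal: 1, -5, -8.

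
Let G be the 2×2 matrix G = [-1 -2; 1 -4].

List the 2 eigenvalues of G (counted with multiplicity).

-3, -2

det(G - μI) = (-1 - μ)(-4 - μ) - (-2)·(1) = μ^2 + 5μ + 6.
This factors as (μ + 3)·(μ + 2) = 0.
Eigenvalues: -3, -2.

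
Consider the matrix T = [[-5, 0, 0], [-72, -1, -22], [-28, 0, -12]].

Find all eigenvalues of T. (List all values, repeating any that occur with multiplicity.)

Set up det(tI - T) = 0.
Expanding the 3×3 determinant: p(t) = t^3 + 18t^2 + 77t + 60.
Try t = -12: p(-12) = 0, so -12 is a root.
Dividing by (t + 12) leaves t^2 + 6t + 5.
The quadratic factors as (t + 5)·(t + 1).
Eigenvalues: -12, -5, -1.

-12, -5, -1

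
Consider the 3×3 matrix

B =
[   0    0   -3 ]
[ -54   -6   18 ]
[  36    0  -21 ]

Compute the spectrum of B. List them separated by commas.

The characteristic polynomial is p(λ) = det(λI - B).
Expanding along the first row, p(λ) = λ^3 + 27λ^2 + 234λ + 648.
Rational-root test: λ = -12 gives p(-12) = 0.
Factor out (λ + 12): p(λ) = (λ + 12)·(λ^2 + 15λ + 54).
The quadratic factors as (λ + 9)·(λ + 6).
Eigenvalues: -12, -9, -6.

-12, -9, -6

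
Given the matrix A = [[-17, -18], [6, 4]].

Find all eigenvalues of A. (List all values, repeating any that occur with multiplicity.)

det(A - λI) = (-17 - λ)(4 - λ) - (-18)·(6) = λ^2 + 13λ + 40.
This factors as (λ + 8)·(λ + 5) = 0.
Eigenvalues: -8, -5.

-8, -5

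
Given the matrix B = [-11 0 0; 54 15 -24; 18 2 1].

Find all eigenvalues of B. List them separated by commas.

Compute the characteristic polynomial p(lambda) = det(lambda·I - B).
Cofactor expansion gives p(lambda) = lambda^3 - 5·lambda^2 - 113·lambda + 693.
Since p(7) = 0, lambda = 7 is a root.
Factor out (lambda - 7): p(lambda) = (lambda - 7)·(lambda^2 + 2·lambda - 99).
The quadratic factors as (lambda + 11)·(lambda - 9).
Eigenvalues: -11, 7, 9.

-11, 7, 9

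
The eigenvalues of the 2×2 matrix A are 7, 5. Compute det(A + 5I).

120

If A has eigenvalues 7, 5, then A + 5I has eigenvalues 12, 10.
det(A + 5I) = (12) · (10) = 120.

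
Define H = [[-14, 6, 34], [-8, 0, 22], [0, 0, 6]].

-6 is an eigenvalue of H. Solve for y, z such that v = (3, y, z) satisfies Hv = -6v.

4, 0

We need (H + 6I)v = 0.
H + 6I = [[-8, 6, 34], [-8, 6, 22], [0, 0, 12]].
Row 1: (-8)·3 + (6)·y + (34)·z = 0
Row 2: (-8)·3 + (6)·y + (22)·z = 0
Row 3: (0)·3 + (0)·y + (12)·z = 0
Solving gives y = 4, z = 0.
Check: H·(3, 4, 0) = (-18, -24, 0) = -6·(3, 4, 0).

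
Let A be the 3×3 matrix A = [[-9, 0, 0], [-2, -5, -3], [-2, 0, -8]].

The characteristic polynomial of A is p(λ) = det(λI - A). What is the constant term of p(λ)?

p(λ) = λ^3 + 22λ^2 + 157λ + 360.
The constant term is 360.

360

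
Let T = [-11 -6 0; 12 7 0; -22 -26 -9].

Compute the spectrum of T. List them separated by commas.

Set up det(sI - T) = 0.
Cofactor expansion gives p(s) = s^3 + 13s^2 + 31s - 45.
Rational-root test: s = -5 gives p(-5) = 0.
Dividing by (s + 5) leaves s^2 + 8s - 9.
The quadratic factors as (s + 9)·(s - 1).
Eigenvalues: -9, -5, 1.

-9, -5, 1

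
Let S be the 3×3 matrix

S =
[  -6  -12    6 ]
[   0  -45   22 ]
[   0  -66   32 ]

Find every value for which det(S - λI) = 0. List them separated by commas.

-12, -6, -1

Compute the characteristic polynomial p(r) = det(rI - S).
Cofactor expansion gives p(r) = r^3 + 19r^2 + 90r + 72.
Since p(-6) = 0, r = -6 is a root.
Factor out (r + 6): p(r) = (r + 6)·(r^2 + 13r + 12).
The quadratic factors as (r + 12)·(r + 1).
Eigenvalues: -12, -6, -1.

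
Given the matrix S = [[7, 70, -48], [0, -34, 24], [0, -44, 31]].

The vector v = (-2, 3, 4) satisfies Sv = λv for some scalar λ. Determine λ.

Compute Sv: S·(-2, 3, 4) = (4, -6, -8).
Since Sv = λv, compare component 1: 4 = λ·-2, so λ = -2.

-2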